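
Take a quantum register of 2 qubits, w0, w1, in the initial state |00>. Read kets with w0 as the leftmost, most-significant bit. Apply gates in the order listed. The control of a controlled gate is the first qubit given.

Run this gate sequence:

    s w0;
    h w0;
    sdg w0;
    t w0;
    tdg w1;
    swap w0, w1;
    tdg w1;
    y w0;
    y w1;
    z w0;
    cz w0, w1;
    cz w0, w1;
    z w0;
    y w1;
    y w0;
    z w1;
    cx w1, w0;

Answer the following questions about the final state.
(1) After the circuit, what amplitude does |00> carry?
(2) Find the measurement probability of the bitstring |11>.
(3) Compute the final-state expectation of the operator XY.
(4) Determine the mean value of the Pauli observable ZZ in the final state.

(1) The final state's coefficient on |00> equals sqrt(2)/2. Key observation: the block from step 8 through step 15 cancels to the identity and can be dropped.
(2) Outcome |11> occurs with probability 1/2.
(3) The observable XY averages to 1.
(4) In the final state, ZZ has expectation 1.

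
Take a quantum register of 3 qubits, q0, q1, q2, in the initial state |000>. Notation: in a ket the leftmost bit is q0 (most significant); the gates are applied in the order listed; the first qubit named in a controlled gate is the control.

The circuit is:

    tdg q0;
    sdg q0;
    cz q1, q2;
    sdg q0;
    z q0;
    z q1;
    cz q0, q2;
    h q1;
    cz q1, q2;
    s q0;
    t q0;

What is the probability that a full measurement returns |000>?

Outcome |000> occurs with probability 1/2.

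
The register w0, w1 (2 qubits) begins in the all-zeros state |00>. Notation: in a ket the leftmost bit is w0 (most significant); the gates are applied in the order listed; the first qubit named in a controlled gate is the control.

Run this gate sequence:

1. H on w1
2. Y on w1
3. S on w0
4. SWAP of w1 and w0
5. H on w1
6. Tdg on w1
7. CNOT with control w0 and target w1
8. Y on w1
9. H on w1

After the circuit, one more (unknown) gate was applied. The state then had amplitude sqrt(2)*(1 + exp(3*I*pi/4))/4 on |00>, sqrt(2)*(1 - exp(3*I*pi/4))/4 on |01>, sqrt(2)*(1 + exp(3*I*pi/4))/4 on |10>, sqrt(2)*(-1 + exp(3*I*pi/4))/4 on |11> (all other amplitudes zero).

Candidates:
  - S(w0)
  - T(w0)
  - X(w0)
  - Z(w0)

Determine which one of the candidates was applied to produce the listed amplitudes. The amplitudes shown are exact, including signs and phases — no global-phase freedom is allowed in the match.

The applied gate was X(w0).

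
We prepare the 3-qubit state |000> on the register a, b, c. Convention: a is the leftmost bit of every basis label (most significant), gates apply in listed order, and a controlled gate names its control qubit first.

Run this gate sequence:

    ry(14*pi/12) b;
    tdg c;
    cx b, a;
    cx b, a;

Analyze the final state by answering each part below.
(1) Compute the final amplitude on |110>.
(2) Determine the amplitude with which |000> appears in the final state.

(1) The final state's coefficient on |110> equals 0.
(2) The amplitude on |000> is -sqrt(6)/4 + sqrt(2)/4.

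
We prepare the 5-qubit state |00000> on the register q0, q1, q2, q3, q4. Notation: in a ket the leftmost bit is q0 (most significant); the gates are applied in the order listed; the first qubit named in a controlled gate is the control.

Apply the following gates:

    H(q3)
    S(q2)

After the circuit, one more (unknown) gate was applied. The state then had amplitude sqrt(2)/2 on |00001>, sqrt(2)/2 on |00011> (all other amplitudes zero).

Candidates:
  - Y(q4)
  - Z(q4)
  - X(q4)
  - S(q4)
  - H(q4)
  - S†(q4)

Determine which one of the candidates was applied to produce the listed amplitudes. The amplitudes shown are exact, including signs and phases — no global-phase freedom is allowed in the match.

The unique candidate consistent with the amplitudes is X(q4).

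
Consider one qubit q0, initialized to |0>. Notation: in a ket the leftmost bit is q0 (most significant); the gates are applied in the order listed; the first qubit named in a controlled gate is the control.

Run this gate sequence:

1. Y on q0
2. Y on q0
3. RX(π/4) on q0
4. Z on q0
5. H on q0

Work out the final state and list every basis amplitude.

The resulting statevector has amplitude sqrt(2)*sqrt(sqrt(2) + 2)/4 + sqrt(2)*I*sqrt(2 - sqrt(2))/4 on |0>, sqrt(2)*sqrt(sqrt(2) + 2)/4 - sqrt(2)*I*sqrt(2 - sqrt(2))/4 on |1>.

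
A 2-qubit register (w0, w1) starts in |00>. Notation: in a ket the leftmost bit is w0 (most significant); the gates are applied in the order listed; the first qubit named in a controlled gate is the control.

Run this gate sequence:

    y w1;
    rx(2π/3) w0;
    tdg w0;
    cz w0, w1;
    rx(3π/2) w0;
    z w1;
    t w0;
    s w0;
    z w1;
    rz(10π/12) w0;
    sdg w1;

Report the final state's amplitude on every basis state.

The resulting statevector has amplitude 0 on |00>, -sqrt(6)*exp(I*pi/3)/4 + sqrt(2)*exp(7*I*pi/12)/4 on |01>, 0 on |10>, sqrt(2)*exp(2*I*pi/3)/4 + sqrt(6)*exp(5*I*pi/12)/4 on |11>.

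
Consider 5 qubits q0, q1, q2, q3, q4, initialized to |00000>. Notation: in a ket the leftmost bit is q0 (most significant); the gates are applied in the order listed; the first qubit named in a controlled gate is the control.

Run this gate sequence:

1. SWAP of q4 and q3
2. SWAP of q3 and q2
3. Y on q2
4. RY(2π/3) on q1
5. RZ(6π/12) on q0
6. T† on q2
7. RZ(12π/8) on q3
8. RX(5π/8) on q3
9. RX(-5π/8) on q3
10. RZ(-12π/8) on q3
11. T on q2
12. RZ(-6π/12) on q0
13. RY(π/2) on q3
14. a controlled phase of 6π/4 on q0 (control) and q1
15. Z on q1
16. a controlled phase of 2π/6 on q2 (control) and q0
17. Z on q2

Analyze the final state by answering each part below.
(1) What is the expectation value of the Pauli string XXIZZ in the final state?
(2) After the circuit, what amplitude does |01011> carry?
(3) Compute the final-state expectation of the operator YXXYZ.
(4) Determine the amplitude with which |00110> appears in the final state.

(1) The expectation value of XXIZZ is 0. Key observation: gates 5-12 undo each other exactly, leaving only the rest of the circuit to track.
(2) |01011> carries amplitude 0 in the final state.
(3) The observable YXXYZ averages to 0.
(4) The final state's coefficient on |00110> equals -sqrt(2)*I/4.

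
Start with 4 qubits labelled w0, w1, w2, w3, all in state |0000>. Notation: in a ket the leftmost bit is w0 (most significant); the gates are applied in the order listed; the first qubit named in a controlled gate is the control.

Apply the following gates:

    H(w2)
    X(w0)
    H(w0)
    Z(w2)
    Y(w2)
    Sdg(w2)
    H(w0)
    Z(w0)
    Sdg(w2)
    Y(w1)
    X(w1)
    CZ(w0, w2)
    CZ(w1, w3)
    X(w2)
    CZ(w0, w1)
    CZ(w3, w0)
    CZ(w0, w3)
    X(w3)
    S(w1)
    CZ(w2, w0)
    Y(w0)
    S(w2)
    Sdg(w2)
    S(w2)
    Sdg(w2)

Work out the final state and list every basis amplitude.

The final amplitudes are -sqrt(2)*I/2 on |0001>, sqrt(2)*I/2 on |0011>, and 0 on every other basis state. Key observation: steps 22-25 multiply out to the identity, so the circuit reduces to the remaining gates.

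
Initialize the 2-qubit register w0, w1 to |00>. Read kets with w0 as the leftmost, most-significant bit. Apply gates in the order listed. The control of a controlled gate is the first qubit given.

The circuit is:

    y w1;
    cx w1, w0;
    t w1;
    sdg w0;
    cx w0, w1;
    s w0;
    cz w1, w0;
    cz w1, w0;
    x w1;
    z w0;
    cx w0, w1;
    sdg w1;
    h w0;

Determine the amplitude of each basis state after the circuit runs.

After the circuit, the state carries amplitude -sqrt(2)*exp(3*I*pi/4)/2 on |00>, 0 on |01>, sqrt(2)*exp(3*I*pi/4)/2 on |10>, 0 on |11>. Key observation: the block from step 7 through step 8 cancels to the identity and can be dropped.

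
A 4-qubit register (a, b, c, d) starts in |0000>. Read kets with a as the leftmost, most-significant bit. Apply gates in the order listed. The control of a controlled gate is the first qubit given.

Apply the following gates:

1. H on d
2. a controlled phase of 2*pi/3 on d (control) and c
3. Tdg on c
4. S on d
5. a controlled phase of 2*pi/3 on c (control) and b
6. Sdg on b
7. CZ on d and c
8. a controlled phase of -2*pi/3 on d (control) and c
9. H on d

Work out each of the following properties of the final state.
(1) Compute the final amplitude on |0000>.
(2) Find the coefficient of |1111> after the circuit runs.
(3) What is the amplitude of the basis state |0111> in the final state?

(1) |0000> carries amplitude 1/2 + I/2 in the final state.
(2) The final state's coefficient on |1111> equals 0.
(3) The final state's coefficient on |0111> equals 0.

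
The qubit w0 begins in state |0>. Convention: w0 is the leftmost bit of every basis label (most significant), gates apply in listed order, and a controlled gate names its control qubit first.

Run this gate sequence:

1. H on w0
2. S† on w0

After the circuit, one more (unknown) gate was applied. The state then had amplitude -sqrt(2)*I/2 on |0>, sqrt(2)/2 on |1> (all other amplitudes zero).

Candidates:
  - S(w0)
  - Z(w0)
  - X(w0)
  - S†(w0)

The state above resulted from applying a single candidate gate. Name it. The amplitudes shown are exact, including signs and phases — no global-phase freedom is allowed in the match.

The applied gate was X(w0).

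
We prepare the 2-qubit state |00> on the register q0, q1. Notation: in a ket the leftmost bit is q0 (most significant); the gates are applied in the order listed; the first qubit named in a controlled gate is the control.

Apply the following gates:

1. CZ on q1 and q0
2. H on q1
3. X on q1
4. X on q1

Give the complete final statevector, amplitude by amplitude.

The final amplitudes are sqrt(2)/2 on |00>, sqrt(2)/2 on |01>, 0 on |10>, 0 on |11>. Key observation: the block from step 3 through step 4 cancels to the identity and can be dropped.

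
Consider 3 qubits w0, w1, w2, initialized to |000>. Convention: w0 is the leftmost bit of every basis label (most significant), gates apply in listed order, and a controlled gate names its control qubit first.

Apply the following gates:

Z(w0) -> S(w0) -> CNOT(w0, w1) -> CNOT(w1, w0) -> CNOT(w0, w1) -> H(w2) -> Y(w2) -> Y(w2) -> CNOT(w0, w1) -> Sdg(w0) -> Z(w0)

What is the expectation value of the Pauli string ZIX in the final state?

The observable ZIX averages to 1.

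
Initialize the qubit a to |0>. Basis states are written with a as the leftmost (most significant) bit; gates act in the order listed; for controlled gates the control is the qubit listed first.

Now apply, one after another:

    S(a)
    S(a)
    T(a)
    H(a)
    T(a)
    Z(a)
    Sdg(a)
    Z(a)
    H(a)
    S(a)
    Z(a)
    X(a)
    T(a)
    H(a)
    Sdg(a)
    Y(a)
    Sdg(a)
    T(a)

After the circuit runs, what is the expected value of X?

The observable X averages to sqrt(2)/4 + 1/2.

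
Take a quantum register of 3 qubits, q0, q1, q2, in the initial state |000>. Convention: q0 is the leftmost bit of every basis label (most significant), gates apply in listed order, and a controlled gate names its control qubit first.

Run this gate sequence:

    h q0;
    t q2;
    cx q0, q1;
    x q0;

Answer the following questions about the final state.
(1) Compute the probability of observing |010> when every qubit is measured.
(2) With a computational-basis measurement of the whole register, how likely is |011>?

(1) A full measurement returns |010> with probability 1/2.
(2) Outcome |011> occurs with probability 0.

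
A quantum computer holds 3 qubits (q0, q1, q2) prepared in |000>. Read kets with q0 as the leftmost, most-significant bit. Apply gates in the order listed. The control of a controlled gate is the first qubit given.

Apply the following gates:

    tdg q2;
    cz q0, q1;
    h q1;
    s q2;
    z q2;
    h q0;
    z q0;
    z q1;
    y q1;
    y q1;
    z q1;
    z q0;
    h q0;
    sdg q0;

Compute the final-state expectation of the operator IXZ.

The observable IXZ averages to 1.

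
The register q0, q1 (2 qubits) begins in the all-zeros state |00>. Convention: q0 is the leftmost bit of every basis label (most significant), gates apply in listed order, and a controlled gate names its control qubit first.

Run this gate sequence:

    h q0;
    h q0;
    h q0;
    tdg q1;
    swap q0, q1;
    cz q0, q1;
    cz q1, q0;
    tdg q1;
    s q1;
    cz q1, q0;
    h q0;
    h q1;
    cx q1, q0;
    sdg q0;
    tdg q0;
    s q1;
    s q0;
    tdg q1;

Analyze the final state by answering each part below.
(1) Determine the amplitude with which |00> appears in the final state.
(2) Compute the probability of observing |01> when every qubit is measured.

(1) The final state's coefficient on |00> equals sqrt(2)*(1 + exp(I*pi/4))/4.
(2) The probability of measuring |01> is 1/4 - sqrt(2)/8.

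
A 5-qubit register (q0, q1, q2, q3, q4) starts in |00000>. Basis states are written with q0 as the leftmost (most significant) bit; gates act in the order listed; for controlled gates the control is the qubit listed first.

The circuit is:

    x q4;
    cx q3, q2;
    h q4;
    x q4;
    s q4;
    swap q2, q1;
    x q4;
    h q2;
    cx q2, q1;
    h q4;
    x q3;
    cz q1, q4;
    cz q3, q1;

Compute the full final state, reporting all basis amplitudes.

After the circuit, the state carries amplitude sqrt(2)*(-1 + I)/4 on |00010>, sqrt(2)*(1 + I)/4 on |00011>, sqrt(2)*(1 - I)/4 on |01110>, sqrt(2)*(1 + I)/4 on |01111>, and 0 on every other basis state.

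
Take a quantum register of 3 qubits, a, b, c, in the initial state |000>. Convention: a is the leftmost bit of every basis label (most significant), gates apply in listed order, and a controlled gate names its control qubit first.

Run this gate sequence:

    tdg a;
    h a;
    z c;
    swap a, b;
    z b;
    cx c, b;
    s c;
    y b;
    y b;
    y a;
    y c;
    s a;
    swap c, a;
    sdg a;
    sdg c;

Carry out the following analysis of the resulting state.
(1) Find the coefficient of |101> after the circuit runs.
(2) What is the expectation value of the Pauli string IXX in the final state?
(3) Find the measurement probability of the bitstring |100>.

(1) The final state's coefficient on |101> equals sqrt(2)*I/2.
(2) In the final state, IXX has expectation 0.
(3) The probability of measuring |100> is 0.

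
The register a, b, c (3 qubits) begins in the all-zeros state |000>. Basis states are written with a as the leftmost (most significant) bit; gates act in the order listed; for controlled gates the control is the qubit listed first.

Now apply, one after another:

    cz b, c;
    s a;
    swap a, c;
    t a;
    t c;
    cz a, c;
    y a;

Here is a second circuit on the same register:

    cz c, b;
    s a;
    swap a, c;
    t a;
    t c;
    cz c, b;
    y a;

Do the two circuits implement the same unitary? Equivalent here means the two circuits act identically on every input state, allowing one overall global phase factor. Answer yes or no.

No, they are not equivalent — no single phase factor reconciles the two unitaries.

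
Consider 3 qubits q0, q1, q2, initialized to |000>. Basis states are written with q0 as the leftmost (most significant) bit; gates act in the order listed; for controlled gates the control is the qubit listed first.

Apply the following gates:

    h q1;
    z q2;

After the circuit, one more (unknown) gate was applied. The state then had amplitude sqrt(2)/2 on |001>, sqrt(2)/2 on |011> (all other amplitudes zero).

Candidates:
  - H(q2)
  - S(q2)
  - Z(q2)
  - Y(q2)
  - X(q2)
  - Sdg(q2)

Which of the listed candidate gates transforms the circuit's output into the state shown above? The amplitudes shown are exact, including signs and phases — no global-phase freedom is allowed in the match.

It was X(q2) that produced the state shown.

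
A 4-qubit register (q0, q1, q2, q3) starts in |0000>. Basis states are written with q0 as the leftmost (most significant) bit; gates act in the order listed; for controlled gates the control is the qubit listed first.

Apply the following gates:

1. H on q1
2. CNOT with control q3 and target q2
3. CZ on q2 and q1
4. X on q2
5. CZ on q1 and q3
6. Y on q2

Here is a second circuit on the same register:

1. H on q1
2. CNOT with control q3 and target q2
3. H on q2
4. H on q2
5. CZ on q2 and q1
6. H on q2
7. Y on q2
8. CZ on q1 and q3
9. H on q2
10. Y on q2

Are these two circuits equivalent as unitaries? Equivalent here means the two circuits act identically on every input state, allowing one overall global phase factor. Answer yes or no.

No: there is an input state on which the two circuits produce genuinely different outputs (not merely differing by a phase).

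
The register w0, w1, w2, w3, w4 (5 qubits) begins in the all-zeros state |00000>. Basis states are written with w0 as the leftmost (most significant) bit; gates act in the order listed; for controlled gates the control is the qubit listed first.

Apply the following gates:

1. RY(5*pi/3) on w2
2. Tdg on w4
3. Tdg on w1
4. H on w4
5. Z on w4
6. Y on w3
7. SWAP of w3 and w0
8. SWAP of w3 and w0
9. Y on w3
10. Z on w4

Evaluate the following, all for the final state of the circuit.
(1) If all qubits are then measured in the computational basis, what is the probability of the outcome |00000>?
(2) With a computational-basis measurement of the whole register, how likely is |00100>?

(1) Outcome |00000> occurs with probability 3/8.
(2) The probability of measuring |00100> is 1/8.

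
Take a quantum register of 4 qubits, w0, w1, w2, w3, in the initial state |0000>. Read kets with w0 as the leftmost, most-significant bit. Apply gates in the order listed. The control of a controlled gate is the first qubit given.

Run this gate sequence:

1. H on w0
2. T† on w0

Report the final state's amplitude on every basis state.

After the circuit, the state carries amplitude sqrt(2)/2 on |0000>, -sqrt(2)*exp(3*I*pi/4)/2 on |1000>, and 0 on every other basis state.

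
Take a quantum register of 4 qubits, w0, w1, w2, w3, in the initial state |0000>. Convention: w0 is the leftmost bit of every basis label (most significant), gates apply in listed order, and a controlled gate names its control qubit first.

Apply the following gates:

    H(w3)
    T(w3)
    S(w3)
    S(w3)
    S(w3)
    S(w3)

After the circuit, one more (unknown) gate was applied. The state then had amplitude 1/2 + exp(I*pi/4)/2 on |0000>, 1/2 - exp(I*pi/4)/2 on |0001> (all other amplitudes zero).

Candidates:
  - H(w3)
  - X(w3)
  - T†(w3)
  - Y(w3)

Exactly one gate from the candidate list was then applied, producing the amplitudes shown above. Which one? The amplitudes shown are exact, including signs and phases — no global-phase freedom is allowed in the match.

The applied gate was H(w3). Key observation: the block from step 3 through step 6 cancels to the identity and can be dropped.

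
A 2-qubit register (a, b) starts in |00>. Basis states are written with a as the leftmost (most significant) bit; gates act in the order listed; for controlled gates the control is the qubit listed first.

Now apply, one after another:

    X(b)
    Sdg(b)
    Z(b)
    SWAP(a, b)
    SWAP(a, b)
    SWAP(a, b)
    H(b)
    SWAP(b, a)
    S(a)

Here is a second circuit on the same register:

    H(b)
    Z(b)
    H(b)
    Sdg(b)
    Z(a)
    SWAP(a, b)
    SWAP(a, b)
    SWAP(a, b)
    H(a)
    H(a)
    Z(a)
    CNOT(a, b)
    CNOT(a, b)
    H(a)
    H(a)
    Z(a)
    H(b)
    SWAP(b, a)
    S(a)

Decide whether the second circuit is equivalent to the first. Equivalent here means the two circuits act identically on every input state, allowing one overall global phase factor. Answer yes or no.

No: there is an input state on which the two circuits produce genuinely different outputs (not merely differing by a phase).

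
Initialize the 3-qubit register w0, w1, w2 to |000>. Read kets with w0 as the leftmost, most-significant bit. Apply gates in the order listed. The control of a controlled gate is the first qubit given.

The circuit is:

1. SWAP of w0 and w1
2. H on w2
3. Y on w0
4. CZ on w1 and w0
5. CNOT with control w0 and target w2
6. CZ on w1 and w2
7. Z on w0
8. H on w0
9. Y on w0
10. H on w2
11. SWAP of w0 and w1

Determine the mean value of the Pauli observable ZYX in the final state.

In the final state, ZYX has expectation 0.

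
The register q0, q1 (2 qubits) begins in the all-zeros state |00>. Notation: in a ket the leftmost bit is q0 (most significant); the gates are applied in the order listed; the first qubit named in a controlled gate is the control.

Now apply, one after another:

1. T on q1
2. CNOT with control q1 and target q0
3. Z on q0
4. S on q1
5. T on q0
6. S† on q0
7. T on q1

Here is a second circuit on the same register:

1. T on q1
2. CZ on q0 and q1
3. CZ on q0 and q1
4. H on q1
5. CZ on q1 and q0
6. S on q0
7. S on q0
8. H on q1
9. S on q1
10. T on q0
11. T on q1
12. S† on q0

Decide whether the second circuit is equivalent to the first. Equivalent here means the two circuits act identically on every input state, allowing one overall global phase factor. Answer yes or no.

No: there is an input state on which the two circuits produce genuinely different outputs (not merely differing by a phase).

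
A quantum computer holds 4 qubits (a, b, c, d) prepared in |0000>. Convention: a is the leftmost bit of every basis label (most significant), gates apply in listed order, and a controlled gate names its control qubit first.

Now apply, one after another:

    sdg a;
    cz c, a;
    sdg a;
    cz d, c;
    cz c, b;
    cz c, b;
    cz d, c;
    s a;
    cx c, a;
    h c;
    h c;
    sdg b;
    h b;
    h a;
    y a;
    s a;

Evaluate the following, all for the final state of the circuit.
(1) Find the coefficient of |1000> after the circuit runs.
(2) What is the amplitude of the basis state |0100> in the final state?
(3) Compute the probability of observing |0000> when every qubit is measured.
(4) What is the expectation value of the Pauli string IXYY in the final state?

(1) |1000> carries amplitude -1/2 in the final state. Key observation: the block from step 3 through step 8 cancels to the identity and can be dropped.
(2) |0100> carries amplitude -I/2 in the final state.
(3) The probability of measuring |0000> is 1/4.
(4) In the final state, IXYY has expectation 0.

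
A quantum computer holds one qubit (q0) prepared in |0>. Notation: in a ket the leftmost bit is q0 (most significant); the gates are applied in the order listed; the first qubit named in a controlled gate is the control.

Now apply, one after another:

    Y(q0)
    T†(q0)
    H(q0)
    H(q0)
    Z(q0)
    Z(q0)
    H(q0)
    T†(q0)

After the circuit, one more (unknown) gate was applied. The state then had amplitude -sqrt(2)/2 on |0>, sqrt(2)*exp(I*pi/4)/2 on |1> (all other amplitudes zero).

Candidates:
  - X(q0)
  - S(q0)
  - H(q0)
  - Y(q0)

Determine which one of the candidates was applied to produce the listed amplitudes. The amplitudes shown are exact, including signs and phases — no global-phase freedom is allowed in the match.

The unique candidate consistent with the amplitudes is X(q0). Key observation: gates 4-7 undo each other exactly, leaving only the rest of the circuit to track.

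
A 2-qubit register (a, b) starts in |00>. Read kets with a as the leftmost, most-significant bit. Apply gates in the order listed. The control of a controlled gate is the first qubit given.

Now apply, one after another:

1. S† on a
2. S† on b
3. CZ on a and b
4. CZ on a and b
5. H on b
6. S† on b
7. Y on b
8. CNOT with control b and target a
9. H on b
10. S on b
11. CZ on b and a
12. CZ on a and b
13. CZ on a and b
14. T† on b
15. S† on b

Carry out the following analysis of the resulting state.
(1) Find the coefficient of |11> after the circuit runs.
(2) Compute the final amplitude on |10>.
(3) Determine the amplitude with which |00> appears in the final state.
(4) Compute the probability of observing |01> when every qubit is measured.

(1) |11> carries amplitude exp(I*pi/4)/2 in the final state.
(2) The amplitude on |10> is I/2.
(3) The final state's coefficient on |00> equals -1/2.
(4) Outcome |01> occurs with probability 1/4.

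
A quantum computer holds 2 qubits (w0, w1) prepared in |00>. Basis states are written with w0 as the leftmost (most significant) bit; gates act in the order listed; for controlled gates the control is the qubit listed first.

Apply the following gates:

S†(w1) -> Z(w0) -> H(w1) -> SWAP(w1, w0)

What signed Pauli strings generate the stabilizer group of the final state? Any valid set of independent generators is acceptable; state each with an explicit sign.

The stabilizer group can be generated by +XI, +IZ, among other valid generating sets.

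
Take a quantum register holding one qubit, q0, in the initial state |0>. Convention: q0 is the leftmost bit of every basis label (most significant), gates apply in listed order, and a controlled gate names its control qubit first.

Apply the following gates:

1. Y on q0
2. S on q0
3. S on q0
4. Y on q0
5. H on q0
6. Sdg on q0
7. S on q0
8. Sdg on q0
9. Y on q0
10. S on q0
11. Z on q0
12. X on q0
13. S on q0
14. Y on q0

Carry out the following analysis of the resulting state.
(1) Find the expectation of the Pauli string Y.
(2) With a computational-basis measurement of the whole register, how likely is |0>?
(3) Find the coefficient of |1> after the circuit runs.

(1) The expectation value of Y is -1.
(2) The probability of measuring |0> is 1/2.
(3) |1> carries amplitude -sqrt(2)*I/2 in the final state.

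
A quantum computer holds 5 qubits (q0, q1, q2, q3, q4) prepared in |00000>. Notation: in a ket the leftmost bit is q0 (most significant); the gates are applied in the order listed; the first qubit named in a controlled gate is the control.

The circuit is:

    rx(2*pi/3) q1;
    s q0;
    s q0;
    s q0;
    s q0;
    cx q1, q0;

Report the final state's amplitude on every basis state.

The resulting statevector has amplitude 1/2 on |00000>, -sqrt(3)*I/2 on |11000>, and 0 on every other basis state. Key observation: steps 2-5 multiply out to the identity, so the circuit reduces to the remaining gates.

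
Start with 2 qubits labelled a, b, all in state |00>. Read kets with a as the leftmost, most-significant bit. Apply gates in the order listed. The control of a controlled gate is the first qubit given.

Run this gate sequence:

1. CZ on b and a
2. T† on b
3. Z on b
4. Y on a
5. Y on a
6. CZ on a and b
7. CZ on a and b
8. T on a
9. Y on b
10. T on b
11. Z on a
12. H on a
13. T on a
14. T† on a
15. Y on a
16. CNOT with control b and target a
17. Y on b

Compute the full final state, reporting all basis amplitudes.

The final amplitudes are sqrt(2)*exp(3*I*pi/4)/2 on |00>, 0 on |01>, -sqrt(2)*exp(3*I*pi/4)/2 on |10>, 0 on |11>.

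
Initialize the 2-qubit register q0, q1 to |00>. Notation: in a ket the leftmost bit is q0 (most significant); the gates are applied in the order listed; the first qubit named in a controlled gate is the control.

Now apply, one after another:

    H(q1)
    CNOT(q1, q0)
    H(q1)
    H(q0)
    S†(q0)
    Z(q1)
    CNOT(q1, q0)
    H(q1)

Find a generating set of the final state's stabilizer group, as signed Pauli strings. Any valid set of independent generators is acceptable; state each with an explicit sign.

The stabilizer group can be generated by -IY, +ZI, among other valid generating sets.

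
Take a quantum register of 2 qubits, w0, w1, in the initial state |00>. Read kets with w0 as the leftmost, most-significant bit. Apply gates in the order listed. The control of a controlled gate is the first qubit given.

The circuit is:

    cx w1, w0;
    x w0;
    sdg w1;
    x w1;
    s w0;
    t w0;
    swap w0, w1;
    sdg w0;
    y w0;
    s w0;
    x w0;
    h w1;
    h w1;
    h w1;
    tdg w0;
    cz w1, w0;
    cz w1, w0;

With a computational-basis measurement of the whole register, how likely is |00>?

A full measurement returns |00> with probability 0.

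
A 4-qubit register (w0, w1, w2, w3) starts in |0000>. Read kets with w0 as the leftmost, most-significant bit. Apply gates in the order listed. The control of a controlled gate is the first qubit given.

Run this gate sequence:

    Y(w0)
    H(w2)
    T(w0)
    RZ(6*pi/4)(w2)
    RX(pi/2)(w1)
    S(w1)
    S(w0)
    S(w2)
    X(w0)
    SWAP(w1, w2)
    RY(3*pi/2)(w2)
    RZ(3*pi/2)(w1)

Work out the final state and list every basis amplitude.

The resulting statevector has amplitude sqrt(2)*exp(3*I*pi/4)/2 on |0000>, sqrt(2)*exp(I*pi/4)/2 on |0100>, and 0 on every other basis state.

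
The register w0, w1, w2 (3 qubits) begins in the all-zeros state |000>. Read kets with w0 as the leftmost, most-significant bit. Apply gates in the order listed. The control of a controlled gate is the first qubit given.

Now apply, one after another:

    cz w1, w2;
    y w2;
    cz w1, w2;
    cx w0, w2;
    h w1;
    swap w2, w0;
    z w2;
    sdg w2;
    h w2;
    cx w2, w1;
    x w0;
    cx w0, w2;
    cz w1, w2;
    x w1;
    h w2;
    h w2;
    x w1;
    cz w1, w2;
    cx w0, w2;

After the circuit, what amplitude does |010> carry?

The final state's coefficient on |010> equals I/2. Key observation: steps 12-19 multiply out to the identity, so the circuit reduces to the remaining gates.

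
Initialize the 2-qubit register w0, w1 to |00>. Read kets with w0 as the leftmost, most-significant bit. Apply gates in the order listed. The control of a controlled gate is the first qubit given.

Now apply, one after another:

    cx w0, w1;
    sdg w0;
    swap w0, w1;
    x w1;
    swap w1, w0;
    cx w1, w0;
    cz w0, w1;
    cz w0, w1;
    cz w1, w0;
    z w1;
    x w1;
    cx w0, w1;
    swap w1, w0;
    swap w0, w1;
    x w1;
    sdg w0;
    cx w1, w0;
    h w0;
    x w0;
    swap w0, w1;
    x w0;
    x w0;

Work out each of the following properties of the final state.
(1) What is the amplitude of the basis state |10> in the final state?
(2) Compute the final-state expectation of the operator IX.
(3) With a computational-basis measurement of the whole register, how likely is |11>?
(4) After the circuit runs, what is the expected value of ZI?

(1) The final state's coefficient on |10> equals -sqrt(2)*I/2.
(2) The observable IX averages to 1.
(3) The probability of measuring |11> is 1/2.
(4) In the final state, ZI has expectation -1.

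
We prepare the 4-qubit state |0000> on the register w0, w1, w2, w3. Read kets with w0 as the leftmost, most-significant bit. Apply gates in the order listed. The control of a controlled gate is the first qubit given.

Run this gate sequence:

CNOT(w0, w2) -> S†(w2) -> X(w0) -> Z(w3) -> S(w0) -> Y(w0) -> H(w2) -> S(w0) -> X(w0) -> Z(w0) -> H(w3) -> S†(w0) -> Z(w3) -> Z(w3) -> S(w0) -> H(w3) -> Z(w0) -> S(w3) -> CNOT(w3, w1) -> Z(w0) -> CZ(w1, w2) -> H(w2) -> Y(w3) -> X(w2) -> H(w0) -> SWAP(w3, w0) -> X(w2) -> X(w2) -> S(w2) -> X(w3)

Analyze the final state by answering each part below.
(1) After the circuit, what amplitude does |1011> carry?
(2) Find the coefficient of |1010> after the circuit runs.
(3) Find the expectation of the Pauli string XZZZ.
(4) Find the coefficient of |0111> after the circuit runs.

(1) |1011> carries amplitude sqrt(2)/2 in the final state. Key observation: steps 10-17 multiply out to the identity, so the circuit reduces to the remaining gates.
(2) |1010> carries amplitude -sqrt(2)/2 in the final state.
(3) The expectation value of XZZZ is 0.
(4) |0111> carries amplitude 0 in the final state.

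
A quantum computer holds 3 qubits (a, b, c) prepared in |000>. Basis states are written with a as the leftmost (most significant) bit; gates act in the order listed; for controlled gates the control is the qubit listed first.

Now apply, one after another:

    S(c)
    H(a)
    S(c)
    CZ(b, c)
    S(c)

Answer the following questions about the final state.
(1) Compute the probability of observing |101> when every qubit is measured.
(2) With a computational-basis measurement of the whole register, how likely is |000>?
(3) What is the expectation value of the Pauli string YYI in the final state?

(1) The probability of measuring |101> is 0.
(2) Outcome |000> occurs with probability 1/2.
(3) The observable YYI averages to 0.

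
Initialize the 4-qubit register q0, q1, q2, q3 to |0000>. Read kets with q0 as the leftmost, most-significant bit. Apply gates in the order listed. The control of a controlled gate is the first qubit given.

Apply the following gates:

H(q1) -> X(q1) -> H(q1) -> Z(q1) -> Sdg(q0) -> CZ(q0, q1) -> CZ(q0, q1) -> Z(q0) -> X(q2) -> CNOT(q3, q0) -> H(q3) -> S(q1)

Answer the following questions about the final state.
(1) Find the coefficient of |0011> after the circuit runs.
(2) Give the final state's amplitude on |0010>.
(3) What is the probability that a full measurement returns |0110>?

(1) |0011> carries amplitude sqrt(2)/2 in the final state. Key observation: the block from step 1 through step 4 cancels to the identity and can be dropped.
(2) The final state's coefficient on |0010> equals sqrt(2)/2.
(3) A full measurement returns |0110> with probability 0.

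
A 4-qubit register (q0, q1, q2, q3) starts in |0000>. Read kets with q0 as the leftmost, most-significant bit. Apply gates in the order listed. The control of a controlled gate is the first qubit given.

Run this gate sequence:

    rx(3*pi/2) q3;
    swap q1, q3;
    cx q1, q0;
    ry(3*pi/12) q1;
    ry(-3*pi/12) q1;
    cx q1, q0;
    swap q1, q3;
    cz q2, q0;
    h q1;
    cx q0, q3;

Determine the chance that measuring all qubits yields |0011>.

A full measurement returns |0011> with probability 0. Key observation: gates 2-7 undo each other exactly, leaving only the rest of the circuit to track.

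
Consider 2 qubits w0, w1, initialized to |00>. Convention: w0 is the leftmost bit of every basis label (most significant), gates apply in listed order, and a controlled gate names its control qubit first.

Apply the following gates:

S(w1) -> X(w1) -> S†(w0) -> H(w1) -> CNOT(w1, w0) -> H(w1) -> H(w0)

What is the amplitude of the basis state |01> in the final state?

The amplitude on |01> is sqrt(2)/2.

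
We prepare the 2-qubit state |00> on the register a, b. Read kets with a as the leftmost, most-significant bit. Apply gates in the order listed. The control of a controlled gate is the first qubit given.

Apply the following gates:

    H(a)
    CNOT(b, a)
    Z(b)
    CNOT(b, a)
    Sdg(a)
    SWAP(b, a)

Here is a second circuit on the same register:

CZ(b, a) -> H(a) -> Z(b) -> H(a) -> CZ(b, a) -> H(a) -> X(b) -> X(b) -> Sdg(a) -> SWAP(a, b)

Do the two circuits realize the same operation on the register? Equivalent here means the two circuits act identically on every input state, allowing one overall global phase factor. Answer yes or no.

Yes — the two circuits implement the same unitary up to a global phase.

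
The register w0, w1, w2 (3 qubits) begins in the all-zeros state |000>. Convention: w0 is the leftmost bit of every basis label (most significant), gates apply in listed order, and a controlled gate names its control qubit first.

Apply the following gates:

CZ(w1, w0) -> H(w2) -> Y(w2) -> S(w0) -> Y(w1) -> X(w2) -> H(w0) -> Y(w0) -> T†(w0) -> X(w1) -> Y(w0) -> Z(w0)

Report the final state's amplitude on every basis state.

The resulting statevector has amplitude exp(3*I*pi/4)/2 on |000>, -exp(3*I*pi/4)/2 on |001>, 0 on |010>, 0 on |011>, 1/2 on |100>, -1/2 on |101>, 0 on |110>, 0 on |111>.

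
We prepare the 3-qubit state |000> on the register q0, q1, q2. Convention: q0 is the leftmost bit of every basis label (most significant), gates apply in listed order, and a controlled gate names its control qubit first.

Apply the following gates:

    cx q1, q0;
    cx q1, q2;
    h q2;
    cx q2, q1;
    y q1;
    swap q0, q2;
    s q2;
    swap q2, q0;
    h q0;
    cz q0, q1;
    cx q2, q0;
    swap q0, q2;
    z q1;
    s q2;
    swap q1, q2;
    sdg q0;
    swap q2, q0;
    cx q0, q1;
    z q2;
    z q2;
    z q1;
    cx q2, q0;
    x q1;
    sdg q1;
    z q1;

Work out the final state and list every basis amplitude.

After the circuit, the state carries amplitude 0 on |000>, 0 on |001>, 0 on |010>, 0 on |011>, I/2 on |100>, I/2 on |101>, -I/2 on |110>, -I/2 on |111>.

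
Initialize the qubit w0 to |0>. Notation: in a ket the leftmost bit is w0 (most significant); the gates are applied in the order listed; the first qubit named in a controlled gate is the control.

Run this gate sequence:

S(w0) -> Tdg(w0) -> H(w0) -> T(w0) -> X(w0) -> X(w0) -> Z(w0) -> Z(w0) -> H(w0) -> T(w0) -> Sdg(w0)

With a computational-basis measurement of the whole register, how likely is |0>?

The probability of measuring |0> is sqrt(2)/4 + 1/2.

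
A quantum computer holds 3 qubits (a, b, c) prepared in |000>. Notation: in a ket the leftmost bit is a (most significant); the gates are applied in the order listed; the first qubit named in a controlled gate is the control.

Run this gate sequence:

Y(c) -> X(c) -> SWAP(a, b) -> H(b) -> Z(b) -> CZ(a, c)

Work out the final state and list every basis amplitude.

The resulting statevector has amplitude sqrt(2)*I/2 on |000>, -sqrt(2)*I/2 on |010>, and 0 on every other basis state.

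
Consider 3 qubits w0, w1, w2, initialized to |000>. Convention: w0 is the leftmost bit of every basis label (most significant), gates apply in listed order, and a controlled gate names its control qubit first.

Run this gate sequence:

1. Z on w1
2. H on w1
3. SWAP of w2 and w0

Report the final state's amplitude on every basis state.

The final amplitudes are sqrt(2)/2 on |000>, sqrt(2)/2 on |010>, and 0 on every other basis state.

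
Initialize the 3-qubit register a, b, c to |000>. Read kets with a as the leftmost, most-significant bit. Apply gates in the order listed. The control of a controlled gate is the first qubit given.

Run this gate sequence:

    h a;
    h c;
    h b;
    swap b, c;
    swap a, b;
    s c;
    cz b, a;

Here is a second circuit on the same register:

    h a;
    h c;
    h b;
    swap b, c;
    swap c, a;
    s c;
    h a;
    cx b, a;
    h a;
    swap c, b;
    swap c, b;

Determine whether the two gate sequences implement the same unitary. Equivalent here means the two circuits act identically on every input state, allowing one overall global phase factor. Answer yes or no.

No, they are not equivalent — no single phase factor reconciles the two unitaries.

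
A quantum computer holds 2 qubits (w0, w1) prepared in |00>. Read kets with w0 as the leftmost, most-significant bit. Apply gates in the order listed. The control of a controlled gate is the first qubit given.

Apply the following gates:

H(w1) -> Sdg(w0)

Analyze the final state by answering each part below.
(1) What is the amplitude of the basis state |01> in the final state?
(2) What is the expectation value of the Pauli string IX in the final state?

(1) The final state's coefficient on |01> equals sqrt(2)/2.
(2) In the final state, IX has expectation 1.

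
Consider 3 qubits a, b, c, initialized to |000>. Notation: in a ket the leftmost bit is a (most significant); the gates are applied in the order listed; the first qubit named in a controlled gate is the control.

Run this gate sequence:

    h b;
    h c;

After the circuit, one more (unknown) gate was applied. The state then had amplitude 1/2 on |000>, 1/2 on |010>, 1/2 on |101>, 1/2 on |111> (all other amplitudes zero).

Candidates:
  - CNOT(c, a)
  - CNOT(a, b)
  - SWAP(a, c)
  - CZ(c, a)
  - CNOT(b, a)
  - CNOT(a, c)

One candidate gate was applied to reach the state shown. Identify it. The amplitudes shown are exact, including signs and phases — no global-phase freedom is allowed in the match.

The unique candidate consistent with the amplitudes is CNOT(c, a).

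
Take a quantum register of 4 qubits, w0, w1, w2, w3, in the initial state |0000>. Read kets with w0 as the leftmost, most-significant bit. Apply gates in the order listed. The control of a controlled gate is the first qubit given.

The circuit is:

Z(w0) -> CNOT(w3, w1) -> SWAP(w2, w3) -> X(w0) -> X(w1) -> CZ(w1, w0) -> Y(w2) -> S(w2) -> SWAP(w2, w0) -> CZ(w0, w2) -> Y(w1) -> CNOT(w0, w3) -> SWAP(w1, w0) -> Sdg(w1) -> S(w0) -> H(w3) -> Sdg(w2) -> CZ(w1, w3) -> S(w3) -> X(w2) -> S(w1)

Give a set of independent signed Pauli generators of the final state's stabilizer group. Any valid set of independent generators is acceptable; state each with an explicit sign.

The final state is stabilized by the group generated by +IIIY, +ZIII, -IZII, +IIZI; other independent generating sets are equally valid.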